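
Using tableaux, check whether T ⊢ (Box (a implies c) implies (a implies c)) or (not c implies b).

Tableau for the negation not ((Box (a implies c) implies (a implies c)) or (not c implies b)):
1. not ((Box (a implies c) implies (a implies c)) or (not c implies b)), u
2. not (Box (a implies c) implies (a implies c)), u
3. not (not c implies b), u
4. Box (a implies c), u
5. not (a implies c), u
6. not c, u
7. not b, u
8. a, u
9. a implies c, u
10. c, u
Accessibility: uRu
Branch closes: c and not c both at u.
All branches of the negation close; one closing branch shown above.

Yes, valid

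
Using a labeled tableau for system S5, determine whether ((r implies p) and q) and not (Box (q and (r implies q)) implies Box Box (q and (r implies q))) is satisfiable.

Unsatisfiable

1. ((r implies p) and q) and not (Box (q and (r implies q)) implies Box Box (q and (r implies q))), u
2. (r implies p) and q, u   [and-rule on 1]
3. not (Box (q and (r implies q)) implies Box Box (q and (r implies q))), u   [and-rule on 1]
4. r implies p, u   [and-rule on 2]
5. q, u   [and-rule on 2]
6. Box (q and (r implies q)), u   [neg-implies-rule on 3]
7. not Box Box (q and (r implies q)), u   [neg-implies-rule on 3]
8. q and (r implies q), u   [Box-rule on 6 via uRu]
9. r implies q, u   [and-rule on 8]
10. p, u   [implies-rule on 4 (branches; this branch)]
11. not Box (q and (r implies q)), v   [neg-Box-rule on 7: fresh world v, uRv]
12. q and (r implies q), v   [Box-rule on 6 via uRv]
13. q, v   [and-rule on 12]
14. r implies q, v   [and-rule on 12]
15. not (q and (r implies q)), w   [neg-Box-rule on 11: fresh world w, vRw]
16. q and (r implies q), w   [Box-rule on 6 via uRw]
17. q, w   [and-rule on 16]
18. r implies q, w   [and-rule on 16]
19. not (r implies q), w   [neg-and-rule on 15 (branches; this branch)]
20. r, w   [neg-implies-rule on 19]
21. not q, w   [neg-implies-rule on 19]
Accessibility: uRu, uRv, uRw, vRu, vRv, vRw, wRu, wRv, wRw
Branch closes: q and not q both at w.
All branches of the tableau close; one closing branch shown above.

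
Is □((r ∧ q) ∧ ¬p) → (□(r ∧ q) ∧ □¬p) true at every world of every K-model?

Tableau for the negation ¬(□((r ∧ q) ∧ ¬p) → (□(r ∧ q) ∧ □¬p)):
1. ¬(□((r ∧ q) ∧ ¬p) → (□(r ∧ q) ∧ □¬p)), 0
2. □((r ∧ q) ∧ ¬p), 0
3. ¬(□(r ∧ q) ∧ □¬p), 0
4. ¬□(r ∧ q), 0
5. ¬(r ∧ q), 1
6. (r ∧ q) ∧ ¬p, 1
7. r ∧ q, 1
8. ¬p, 1
9. r, 1
10. q, 1
11. ¬q, 1
Accessibility: 0R1
Branch closes: q and ¬q both at 1.
Every branch of the negation's tableau closes; the branch above is one of them.

Yes, valid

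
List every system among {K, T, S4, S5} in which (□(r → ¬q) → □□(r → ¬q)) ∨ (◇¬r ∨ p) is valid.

S4, S5

S4-tableau for the negation ¬((□(r → ¬q) → □□(r → ¬q)) ∨ (◇¬r ∨ p)):
1. ¬((□(r → ¬q) → □□(r → ¬q)) ∨ (◇¬r ∨ p)), 0
2. ¬(□(r → ¬q) → □□(r → ¬q)), 0
3. ¬(◇¬r ∨ p), 0
4. □(r → ¬q), 0
5. ¬□□(r → ¬q), 0
6. ¬◇¬r, 0
7. ¬p, 0
8. r → ¬q, 0
9. r, 0
10. ¬q, 0
11. ¬□(r → ¬q), 1
12. r → ¬q, 1
13. r, 1
14. ¬q, 1
15. ¬(r → ¬q), 2
16. r, 2
17. q, 2
18. r → ¬q, 2
19. ¬q, 2
Accessibility: 0R0, 0R1, 0R2, 1R1, 1R2, 2R2
Branch closes: q and ¬q both at 2.
Every branch closes (one shown): valid in S4, hence also in S5 (every theorem of S4 is a theorem of S5).
T-tableau for the negation ¬((□(r → ¬q) → □□(r → ¬q)) ∨ (◇¬r ∨ p)):
1. ¬((□(r → ¬q) → □□(r → ¬q)) ∨ (◇¬r ∨ p)), 0
2. ¬(□(r → ¬q) → □□(r → ¬q)), 0
3. ¬(◇¬r ∨ p), 0
4. □(r → ¬q), 0
5. ¬□□(r → ¬q), 0
6. ¬◇¬r, 0
7. ¬p, 0
8. r → ¬q, 0
9. r, 0
10. ¬q, 0
11. ¬□(r → ¬q), 1
12. r → ¬q, 1
13. r, 1
14. ¬q, 1
15. ¬(r → ¬q), 2
16. r, 2
17. q, 2
Accessibility: 0R0, 0R1, 1R1, 1R2, 2R2
Complete open branch: countermodel on a T-frame, so not valid in T, nor in K (the same frame is also a K-frame).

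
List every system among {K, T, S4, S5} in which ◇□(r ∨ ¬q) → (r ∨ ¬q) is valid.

S5

S5-tableau for the negation ¬(◇□(r ∨ ¬q) → (r ∨ ¬q)):
1. ¬(◇□(r ∨ ¬q) → (r ∨ ¬q)), u
2. ◇□(r ∨ ¬q), u
3. ¬(r ∨ ¬q), u
4. ¬r, u
5. q, u
6. □(r ∨ ¬q), v
7. r ∨ ¬q, u
8. r ∨ ¬q, v
9. ¬q, u
Accessibility: uRu, uRv, vRu, vRv
Branch closes: q and ¬q both at u.
Every branch closes (one shown): valid in S5.
S4-tableau for the negation ¬(◇□(r ∨ ¬q) → (r ∨ ¬q)):
1. ¬(◇□(r ∨ ¬q) → (r ∨ ¬q)), u
2. ◇□(r ∨ ¬q), u
3. ¬(r ∨ ¬q), u
4. ¬r, u
5. q, u
6. □(r ∨ ¬q), v
7. r ∨ ¬q, v
8. ¬q, v
Accessibility: uRu, uRv, vRv
Complete open branch: countermodel on an S4-frame, so not valid in S4, nor in K, T (the same frame is also a K-frame and a T-frame).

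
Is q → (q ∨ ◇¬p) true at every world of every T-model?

Valid in T

Tableau for the negation ¬(q → (q ∨ ◇¬p)):
1. ¬(q → (q ∨ ◇¬p)), u
2. q, u
3. ¬(q ∨ ◇¬p), u
4. ¬q, u
5. ¬◇¬p, u
Accessibility: uRu
Branch closes: q and ¬q both at u.
All branches of the negation close; one closing branch shown above.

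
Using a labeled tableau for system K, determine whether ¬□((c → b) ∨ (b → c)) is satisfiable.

1. ¬□((c → b) ∨ (b → c)), w0
2. ¬((c → b) ∨ (b → c)), w1
3. ¬(c → b), w1
4. ¬(b → c), w1
5. c, w1
6. ¬b, w1
7. b, w1
8. ¬c, w1
Accessibility: w0Rw1
Branch closes: b and ¬b both at w1.
All branches of the tableau close; one closing branch shown above.

No, unsatisfiable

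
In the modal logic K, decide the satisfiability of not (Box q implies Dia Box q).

1. not (Box q implies Dia Box q), u
2. Box q, u
3. not Dia Box q, u

Satisfiable (open branch found)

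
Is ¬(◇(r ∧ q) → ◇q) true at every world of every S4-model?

Not valid

Tableau for the negation ◇(r ∧ q) → ◇q:
1. ◇(r ∧ q) → ◇q, w0
2. ◇q, w0   [→-rule on 1 (branches; this branch)]
3. q, w1   [◇-rule on 2: fresh world w1, w0Rw1]
Accessibility: w0Rw0, w0Rw1, w1Rw1
The negation has an open branch (countermodel exists).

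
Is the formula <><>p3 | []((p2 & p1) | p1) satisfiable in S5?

Satisfiable (open branch found)

1. <><>p3 | []((p2 & p1) | p1), 0
2. []((p2 & p1) | p1), 0
3. (p2 & p1) | p1, 0
4. p1, 0
Accessibility: 0R0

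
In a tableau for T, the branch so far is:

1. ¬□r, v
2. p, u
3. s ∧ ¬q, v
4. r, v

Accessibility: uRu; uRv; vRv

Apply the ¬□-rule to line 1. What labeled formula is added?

a fresh world w with vRw, and ¬r at w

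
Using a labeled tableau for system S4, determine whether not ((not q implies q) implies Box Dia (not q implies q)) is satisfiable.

Satisfiable (open branch found)

1. not ((not q implies q) implies Box Dia (not q implies q)), w0
2. not q implies q, w0
3. not Box Dia (not q implies q), w0
4. q, w0
5. not Dia (not q implies q), w1
6. not (not q implies q), w1
7. not q, w1
Accessibility: w0Rw0, w0Rw1, w1Rw1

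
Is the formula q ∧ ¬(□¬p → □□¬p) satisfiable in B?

Satisfiable (open branch found)

1. q ∧ ¬(□¬p → □□¬p), 0
2. q, 0
3. ¬(□¬p → □□¬p), 0
4. □¬p, 0
5. ¬□□¬p, 0
6. ¬p, 0
7. ¬□¬p, 1
8. ¬p, 1
9. p, 2
Accessibility: 0R0, 0R1, 1R0, 1R1, 1R2, 2R1, 2R2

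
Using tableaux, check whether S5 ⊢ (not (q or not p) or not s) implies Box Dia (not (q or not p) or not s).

Tableau for the negation not ((not (q or not p) or not s) implies Box Dia (not (q or not p) or not s)):
1. not ((not (q or not p) or not s) implies Box Dia (not (q or not p) or not s)), 0
2. not (q or not p) or not s, 0
3. not Box Dia (not (q or not p) or not s), 0
4. not (q or not p), 0
5. not q, 0
6. p, 0
7. not Dia (not (q or not p) or not s), 1
8. not (not (q or not p) or not s), 0
9. q or not p, 0
10. s, 0
11. not (not (q or not p) or not s), 1
12. q or not p, 1
13. s, 1
14. not p, 0
Accessibility: 0R0, 0R1, 1R0, 1R1
Branch closes: p and not p both at 0.
All branches of the negation close; one closing branch shown above.

Yes, valid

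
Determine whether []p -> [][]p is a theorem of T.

Tableau for the negation ~([]p -> [][]p):
1. ~([]p -> [][]p), w0
2. []p, w0
3. ~[][]p, w0
4. p, w0
5. ~[]p, w1
6. p, w1
7. ~p, w2
Accessibility: w0Rw0, w0Rw1, w1Rw1, w1Rw2, w2Rw2
The negation has an open branch (countermodel exists).

Not valid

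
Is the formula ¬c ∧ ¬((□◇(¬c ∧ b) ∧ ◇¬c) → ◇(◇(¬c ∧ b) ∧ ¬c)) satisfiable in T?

Unsatisfiable (every branch closes)

1. ¬c ∧ ¬((□◇(¬c ∧ b) ∧ ◇¬c) → ◇(◇(¬c ∧ b) ∧ ¬c)), u
2. ¬c, u
3. ¬((□◇(¬c ∧ b) ∧ ◇¬c) → ◇(◇(¬c ∧ b) ∧ ¬c)), u
4. □◇(¬c ∧ b) ∧ ◇¬c, u
5. ¬◇(◇(¬c ∧ b) ∧ ¬c), u
6. □◇(¬c ∧ b), u
7. ◇¬c, u
8. ¬(◇(¬c ∧ b) ∧ ¬c), u
9. ◇(¬c ∧ b), u
10. ¬◇(¬c ∧ b), u
11. ¬(¬c ∧ b), u
12. ¬b, u
13. ¬c, v
14. ¬(◇(¬c ∧ b) ∧ ¬c), v
15. ◇(¬c ∧ b), v
16. ¬(¬c ∧ b), v
17. ¬◇(¬c ∧ b), v
18. ¬b, v
19. ¬c ∧ b, w
20. ¬c, w
21. b, w
22. ¬(◇(¬c ∧ b) ∧ ¬c), w
23. ◇(¬c ∧ b), w
24. ¬(¬c ∧ b), w
25. ¬◇(¬c ∧ b), w
26. ¬b, w
Accessibility: uRu, uRv, uRw, vRv, wRw
Branch closes: b and ¬b both at w.
(One branch shown.) All branches close.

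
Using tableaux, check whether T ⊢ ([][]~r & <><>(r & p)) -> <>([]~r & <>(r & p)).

Tableau for the negation ~(([][]~r & <><>(r & p)) -> <>([]~r & <>(r & p))):
1. ~(([][]~r & <><>(r & p)) -> <>([]~r & <>(r & p))), u
2. [][]~r & <><>(r & p), u   [~->-rule on 1]
3. ~<>([]~r & <>(r & p)), u   [~->-rule on 1]
4. [][]~r, u   [&-rule on 2]
5. <><>(r & p), u   [&-rule on 2]
6. ~([]~r & <>(r & p)), u   [~<>-rule on 3 via uRu]
7. []~r, u   [[]-rule on 4 via uRu]
8. ~r, u   [[]-rule on 7 via uRu]
9. ~<>(r & p), u   [~&-rule on 6 (branches; this branch)]
10. ~(r & p), u   [~<>-rule on 9 via uRu]
11. ~p, u   [~&-rule on 10 (branches; this branch)]
12. <>(r & p), v   [<>-rule on 5: fresh world v, uRv]
13. ~([]~r & <>(r & p)), v   [~<>-rule on 3 via uRv]
14. []~r, v   [[]-rule on 4 via uRv]
15. ~r, v   [[]-rule on 7 via uRv]
16. ~(r & p), v   [~<>-rule on 9 via uRv]
17. ~<>(r & p), v   [~&-rule on 13 (branches; this branch)]
18. ~p, v   [~&-rule on 16 (branches; this branch)]
19. r & p, w   [<>-rule on 12: fresh world w, vRw]
20. r, w   [&-rule on 19]
21. p, w   [&-rule on 19]
22. ~r, w   [[]-rule on 14 via vRw]
Accessibility: uRu, uRv, vRv, vRw, wRw
Branch closes: r and ~r both at w.
Every branch of the negation's tableau closes; the branch above is one of them.

Yes, valid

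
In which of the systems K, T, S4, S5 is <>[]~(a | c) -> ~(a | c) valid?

S4-tableau for the negation ~(<>[]~(a | c) -> ~(a | c)):
1. ~(<>[]~(a | c) -> ~(a | c)), u
2. <>[]~(a | c), u   [~->-rule on 1]
3. a | c, u   [~->-rule on 1]
4. c, u   [|-rule on 3 (branches; this branch)]
5. []~(a | c), v   [<>-rule on 2: fresh world v, uRv]
6. ~(a | c), v   [[]-rule on 5 via vRv]
7. ~a, v   [~|-rule on 6]
8. ~c, v   [~|-rule on 6]
Accessibility: uRu, uRv, vRv
Complete open branch: countermodel on an S4-frame, so not valid in S4, nor in K, T (the same frame is also a K-frame and a T-frame).
S5-tableau for the negation ~(<>[]~(a | c) -> ~(a | c)):
1. ~(<>[]~(a | c) -> ~(a | c)), u
2. <>[]~(a | c), u   [~->-rule on 1]
3. a | c, u   [~->-rule on 1]
4. c, u   [|-rule on 3 (branches; this branch)]
5. []~(a | c), v   [<>-rule on 2: fresh world v, uRv]
6. ~(a | c), u   [[]-rule on 5 via vRu]
7. ~a, u   [~|-rule on 6]
8. ~c, u   [~|-rule on 6]
Accessibility: uRu, uRv, vRu, vRv
Branch closes: c and ~c both at u.
Every branch closes (one shown): valid in S5.

S5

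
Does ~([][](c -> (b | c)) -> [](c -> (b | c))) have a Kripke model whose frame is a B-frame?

1. ~([][](c -> (b | c)) -> [](c -> (b | c))), w0
2. [][](c -> (b | c)), w0
3. ~[](c -> (b | c)), w0
4. [](c -> (b | c)), w0
5. c -> (b | c), w0
6. b | c, w0
7. c, w0
8. ~(c -> (b | c)), w1
9. c, w1
10. ~(b | c), w1
11. ~b, w1
12. ~c, w1
Accessibility: w0Rw0, w0Rw1, w1Rw0, w1Rw1
Branch closes: c and ~c both at w1.
All branches of the tableau close; one closing branch shown above.

Unsatisfiable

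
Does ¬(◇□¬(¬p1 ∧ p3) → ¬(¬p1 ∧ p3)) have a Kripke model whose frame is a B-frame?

1. ¬(◇□¬(¬p1 ∧ p3) → ¬(¬p1 ∧ p3)), w0
2. ◇□¬(¬p1 ∧ p3), w0   [¬→-rule on 1]
3. ¬p1 ∧ p3, w0   [¬→-rule on 1]
4. ¬p1, w0   [∧-rule on 3]
5. p3, w0   [∧-rule on 3]
6. □¬(¬p1 ∧ p3), w1   [◇-rule on 2: fresh world w1, w0Rw1]
7. ¬(¬p1 ∧ p3), w0   [□-rule on 6 via w1Rw0]
8. ¬(¬p1 ∧ p3), w1   [□-rule on 6 via w1Rw1]
9. ¬p3, w0   [¬∧-rule on 7 (branches; this branch)]
Accessibility: w0Rw0, w0Rw1, w1Rw0, w1Rw1
Branch closes: p3 and ¬p3 both at w0.
(One branch shown.) All branches close.

Unsatisfiable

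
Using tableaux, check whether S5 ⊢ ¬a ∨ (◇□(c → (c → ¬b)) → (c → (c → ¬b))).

Valid in S5

Tableau for the negation ¬(¬a ∨ (◇□(c → (c → ¬b)) → (c → (c → ¬b)))):
1. ¬(¬a ∨ (◇□(c → (c → ¬b)) → (c → (c → ¬b)))), w0
2. a, w0
3. ¬(◇□(c → (c → ¬b)) → (c → (c → ¬b))), w0
4. ◇□(c → (c → ¬b)), w0
5. ¬(c → (c → ¬b)), w0
6. c, w0
7. ¬(c → ¬b), w0
8. b, w0
9. □(c → (c → ¬b)), w1
10. c → (c → ¬b), w0
11. c → (c → ¬b), w1
12. c → ¬b, w0
13. c → ¬b, w1
14. ¬b, w0
Accessibility: w0Rw0, w0Rw1, w1Rw0, w1Rw1
Branch closes: b and ¬b both at w0.
All branches of the negation close; one closing branch shown above.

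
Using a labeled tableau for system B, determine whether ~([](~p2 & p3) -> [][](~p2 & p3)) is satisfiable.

1. ~([](~p2 & p3) -> [][](~p2 & p3)), 0
2. [](~p2 & p3), 0   [~->-rule on 1]
3. ~[][](~p2 & p3), 0   [~->-rule on 1]
4. ~p2 & p3, 0   [[]-rule on 2 via 0R0]
5. ~p2, 0   [&-rule on 4]
6. p3, 0   [&-rule on 4]
7. ~[](~p2 & p3), 1   [~[]-rule on 3: fresh world 1, 0R1]
8. ~p2 & p3, 1   [[]-rule on 2 via 0R1]
9. ~p2, 1   [&-rule on 8]
10. p3, 1   [&-rule on 8]
11. ~(~p2 & p3), 2   [~[]-rule on 7: fresh world 2, 1R2]
12. ~p3, 2   [~&-rule on 11 (branches; this branch)]
Accessibility: 0R0, 0R1, 1R0, 1R1, 1R2, 2R1, 2R2

Yes, satisfiable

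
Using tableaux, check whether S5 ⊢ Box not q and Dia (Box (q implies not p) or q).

No, not valid

Tableau for the negation not (Box not q and Dia (Box (q implies not p) or q)):
1. not (Box not q and Dia (Box (q implies not p) or q)), w0
2. not Box not q, w0   [neg-and-rule on 1 (branches; this branch)]
3. q, w1   [neg-Box-rule on 2: fresh world w1, w0Rw1]
Accessibility: w0Rw0, w0Rw1, w1Rw0, w1Rw1
The negation has an open branch (countermodel exists).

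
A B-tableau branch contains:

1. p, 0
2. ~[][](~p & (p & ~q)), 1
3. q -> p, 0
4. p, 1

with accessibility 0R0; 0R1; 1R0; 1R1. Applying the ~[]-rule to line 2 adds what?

a fresh world 2 with 1R2, and ~[](~p & (p & ~q)) at 2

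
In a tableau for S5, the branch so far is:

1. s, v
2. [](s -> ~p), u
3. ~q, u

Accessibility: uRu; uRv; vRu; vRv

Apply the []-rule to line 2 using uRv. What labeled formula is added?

s -> ~p, v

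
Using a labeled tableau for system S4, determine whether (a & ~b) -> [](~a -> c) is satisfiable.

Satisfiable (open branch found)

1. (a & ~b) -> [](~a -> c), u
2. [](~a -> c), u
3. ~a -> c, u
4. c, u
Accessibility: uRu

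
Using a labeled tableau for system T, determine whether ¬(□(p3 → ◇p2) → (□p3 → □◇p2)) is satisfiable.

1. ¬(□(p3 → ◇p2) → (□p3 → □◇p2)), u
2. □(p3 → ◇p2), u
3. ¬(□p3 → □◇p2), u
4. □p3, u
5. ¬□◇p2, u
6. p3 → ◇p2, u
7. p3, u
8. ◇p2, u
9. ¬◇p2, v
10. p3 → ◇p2, v
11. p3, v
12. ¬p2, v
13. ◇p2, v
14. p2, w
15. p3 → ◇p2, w
16. p3, w
17. ◇p2, w
18. p2, x
19. ¬p2, x
Accessibility: uRu, uRv, uRw, vRv, vRx, wRw, xRx
Branch closes: p2 and ¬p2 both at x.
Every branch closes; the branch above is one of them.

No, unsatisfiable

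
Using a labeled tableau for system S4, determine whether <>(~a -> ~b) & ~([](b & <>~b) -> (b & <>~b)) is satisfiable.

1. <>(~a -> ~b) & ~([](b & <>~b) -> (b & <>~b)), 0
2. <>(~a -> ~b), 0
3. ~([](b & <>~b) -> (b & <>~b)), 0
4. [](b & <>~b), 0
5. ~(b & <>~b), 0
6. b & <>~b, 0
7. b, 0
8. <>~b, 0
9. ~<>~b, 0
10. ~a -> ~b, 1
11. b & <>~b, 1
12. b, 1
13. <>~b, 1
14. a, 1
15. ~b, 2
16. b & <>~b, 2
17. b, 2
18. <>~b, 2
Accessibility: 0R0, 0R1, 0R2, 1R1, 2R2
Branch closes: b and ~b both at 2.
All branches of the tableau close; one closing branch shown above.

Unsatisfiable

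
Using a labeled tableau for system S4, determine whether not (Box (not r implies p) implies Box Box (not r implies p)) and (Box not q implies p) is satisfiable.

Unsatisfiable (every branch closes)

1. not (Box (not r implies p) implies Box Box (not r implies p)) and (Box not q implies p), u
2. not (Box (not r implies p) implies Box Box (not r implies p)), u
3. Box not q implies p, u
4. Box (not r implies p), u
5. not Box Box (not r implies p), u
6. not r implies p, u
7. not Box not q, u
8. p, u
9. not Box (not r implies p), v
10. not r implies p, v
11. p, v
12. q, w
13. not r implies p, w
14. p, w
15. not (not r implies p), x
16. not r, x
17. not p, x
18. not r implies p, x
19. p, x
Accessibility: uRu, uRv, uRw, uRx, vRv, vRx, wRw, xRx
Branch closes: p and not p both at x.
Every branch closes; the branch above is one of them.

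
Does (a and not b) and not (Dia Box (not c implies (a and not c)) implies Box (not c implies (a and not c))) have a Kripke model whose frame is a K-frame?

1. (a and not b) and not (Dia Box (not c implies (a and not c)) implies Box (not c implies (a and not c))), w0
2. a and not b, w0
3. not (Dia Box (not c implies (a and not c)) implies Box (not c implies (a and not c))), w0
4. a, w0
5. not b, w0
6. Dia Box (not c implies (a and not c)), w0
7. not Box (not c implies (a and not c)), w0
8. Box (not c implies (a and not c)), w1
9. not (not c implies (a and not c)), w2
10. not c, w2
11. not (a and not c), w2
12. not a, w2
Accessibility: w0Rw1, w0Rw2

Satisfiable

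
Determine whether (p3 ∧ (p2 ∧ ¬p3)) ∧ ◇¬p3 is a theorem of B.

No, not valid

Tableau for the negation ¬((p3 ∧ (p2 ∧ ¬p3)) ∧ ◇¬p3):
1. ¬((p3 ∧ (p2 ∧ ¬p3)) ∧ ◇¬p3), w0
2. ¬◇¬p3, w0   [¬∧-rule on 1 (branches; this branch)]
3. p3, w0   [¬◇-rule on 2 via w0Rw0]
Accessibility: w0Rw0
The negation has an open branch (countermodel exists).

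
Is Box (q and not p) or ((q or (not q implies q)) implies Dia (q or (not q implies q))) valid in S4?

Valid

Tableau for the negation not (Box (q and not p) or ((q or (not q implies q)) implies Dia (q or (not q implies q)))):
1. not (Box (q and not p) or ((q or (not q implies q)) implies Dia (q or (not q implies q)))), u
2. not Box (q and not p), u
3. not ((q or (not q implies q)) implies Dia (q or (not q implies q))), u
4. q or (not q implies q), u
5. not Dia (q or (not q implies q)), u
6. not (q or (not q implies q)), u
7. not q, u
8. not (not q implies q), u
9. not q implies q, u
10. q, u
Accessibility: uRu
Branch closes: q and not q both at u.
Every branch of the negation's tableau closes; the branch above is one of them.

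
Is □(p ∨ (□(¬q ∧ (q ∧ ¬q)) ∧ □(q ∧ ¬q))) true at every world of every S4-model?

No, not valid

Tableau for the negation ¬□(p ∨ (□(¬q ∧ (q ∧ ¬q)) ∧ □(q ∧ ¬q))):
1. ¬□(p ∨ (□(¬q ∧ (q ∧ ¬q)) ∧ □(q ∧ ¬q))), w0
2. ¬(p ∨ (□(¬q ∧ (q ∧ ¬q)) ∧ □(q ∧ ¬q))), w1
3. ¬p, w1
4. ¬(□(¬q ∧ (q ∧ ¬q)) ∧ □(q ∧ ¬q)), w1
5. ¬□(q ∧ ¬q), w1
6. ¬(q ∧ ¬q), w2
7. q, w2
Accessibility: w0Rw0, w0Rw1, w0Rw2, w1Rw1, w1Rw2, w2Rw2
The negation has an open branch (countermodel exists).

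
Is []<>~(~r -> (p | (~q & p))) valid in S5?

Tableau for the negation ~[]<>~(~r -> (p | (~q & p))):
1. ~[]<>~(~r -> (p | (~q & p))), w0
2. ~<>~(~r -> (p | (~q & p))), w1
3. ~r -> (p | (~q & p)), w0
4. ~r -> (p | (~q & p)), w1
5. p | (~q & p), w0
6. p | (~q & p), w1
7. ~q & p, w0
8. ~q, w0
9. p, w0
10. ~q & p, w1
11. ~q, w1
12. p, w1
Accessibility: w0Rw0, w0Rw1, w1Rw0, w1Rw1
The negation has an open branch (countermodel exists).

No, not valid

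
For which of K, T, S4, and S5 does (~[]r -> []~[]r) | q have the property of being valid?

S5-tableau for the negation ~((~[]r -> []~[]r) | q):
1. ~((~[]r -> []~[]r) | q), 0
2. ~(~[]r -> []~[]r), 0
3. ~q, 0
4. ~[]r, 0
5. ~[]~[]r, 0
6. ~r, 1
7. []r, 2
8. r, 0
9. r, 1
Accessibility: 0R0, 0R1, 0R2, 1R0, 1R1, 1R2, 2R0, 2R1, 2R2
Branch closes: r and ~r both at 1.
Every branch closes (one shown): valid in S5.
S4-tableau for the negation ~((~[]r -> []~[]r) | q):
1. ~((~[]r -> []~[]r) | q), 0
2. ~(~[]r -> []~[]r), 0
3. ~q, 0
4. ~[]r, 0
5. ~[]~[]r, 0
6. ~r, 1
7. []r, 2
8. r, 2
Accessibility: 0R0, 0R1, 0R2, 1R1, 2R2
Complete open branch: countermodel on an S4-frame, so not valid in S4, nor in K, T (the same frame is also a K-frame and a T-frame).

S5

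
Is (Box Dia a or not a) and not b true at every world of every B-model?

No, not valid

Tableau for the negation not ((Box Dia a or not a) and not b):
1. not ((Box Dia a or not a) and not b), u
2. b, u
Accessibility: uRu
The negation has an open branch (countermodel exists).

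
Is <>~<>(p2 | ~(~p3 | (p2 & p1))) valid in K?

Not valid

Tableau for the negation ~<>~<>(p2 | ~(~p3 | (p2 & p1))):
1. ~<>~<>(p2 | ~(~p3 | (p2 & p1))), u
The negation has an open branch (countermodel exists).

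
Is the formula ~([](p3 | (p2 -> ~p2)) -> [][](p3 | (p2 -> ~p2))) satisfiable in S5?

No, unsatisfiable

1. ~([](p3 | (p2 -> ~p2)) -> [][](p3 | (p2 -> ~p2))), w0
2. [](p3 | (p2 -> ~p2)), w0   [~->-rule on 1]
3. ~[][](p3 | (p2 -> ~p2)), w0   [~->-rule on 1]
4. p3 | (p2 -> ~p2), w0   [[]-rule on 2 via w0Rw0]
5. p2 -> ~p2, w0   [|-rule on 4 (branches; this branch)]
6. ~p2, w0   [->-rule on 5 (branches; this branch)]
7. ~[](p3 | (p2 -> ~p2)), w1   [~[]-rule on 3: fresh world w1, w0Rw1]
8. p3 | (p2 -> ~p2), w1   [[]-rule on 2 via w0Rw1]
9. p2 -> ~p2, w1   [|-rule on 8 (branches; this branch)]
10. ~p2, w1   [->-rule on 9 (branches; this branch)]
11. ~(p3 | (p2 -> ~p2)), w2   [~[]-rule on 7: fresh world w2, w1Rw2]
12. ~p3, w2   [~|-rule on 11]
13. ~(p2 -> ~p2), w2   [~|-rule on 11]
14. p2, w2   [~->-rule on 13]
15. p3 | (p2 -> ~p2), w2   [[]-rule on 2 via w0Rw2]
16. p2 -> ~p2, w2   [|-rule on 15 (branches; this branch)]
17. ~p2, w2   [->-rule on 16 (branches; this branch)]
Accessibility: w0Rw0, w0Rw1, w0Rw2, w1Rw0, w1Rw1, w1Rw2, w2Rw0, w2Rw1, w2Rw2
Branch closes: p2 and ~p2 both at w2.
Every branch closes; the branch above is one of them.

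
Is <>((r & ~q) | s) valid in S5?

Tableau for the negation ~<>((r & ~q) | s):
1. ~<>((r & ~q) | s), u
2. ~((r & ~q) | s), u
3. ~(r & ~q), u
4. ~s, u
5. q, u
Accessibility: uRu
The negation has an open branch (countermodel exists).

No, not valid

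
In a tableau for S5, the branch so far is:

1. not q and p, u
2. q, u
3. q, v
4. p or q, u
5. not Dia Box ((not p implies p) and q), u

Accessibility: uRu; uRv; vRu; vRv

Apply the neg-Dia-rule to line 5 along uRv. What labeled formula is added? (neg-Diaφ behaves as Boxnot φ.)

neg-Diaφ behaves as Boxnot φ: propagate the negated body to each accessible world.

not Box ((not p implies p) and q), v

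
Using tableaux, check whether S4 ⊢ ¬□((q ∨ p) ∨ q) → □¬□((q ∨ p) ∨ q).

Tableau for the negation ¬(¬□((q ∨ p) ∨ q) → □¬□((q ∨ p) ∨ q)):
1. ¬(¬□((q ∨ p) ∨ q) → □¬□((q ∨ p) ∨ q)), w0
2. ¬□((q ∨ p) ∨ q), w0
3. ¬□¬□((q ∨ p) ∨ q), w0
4. ¬((q ∨ p) ∨ q), w1
5. ¬(q ∨ p), w1
6. ¬q, w1
7. ¬p, w1
8. □((q ∨ p) ∨ q), w2
9. (q ∨ p) ∨ q, w2
10. q, w2
Accessibility: w0Rw0, w0Rw1, w0Rw2, w1Rw1, w2Rw2
The negation has an open branch (countermodel exists).

No, not valid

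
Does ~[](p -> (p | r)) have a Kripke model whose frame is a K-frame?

1. ~[](p -> (p | r)), 0
2. ~(p -> (p | r)), 1
3. p, 1
4. ~(p | r), 1
5. ~p, 1
6. ~r, 1
Accessibility: 0R1
Branch closes: p and ~p both at 1.
All branches of the tableau close; one closing branch shown above.

No, unsatisfiable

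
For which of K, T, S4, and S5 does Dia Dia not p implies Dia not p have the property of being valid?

S4, S5

T-tableau for the negation not (Dia Dia not p implies Dia not p):
1. not (Dia Dia not p implies Dia not p), u
2. Dia Dia not p, u
3. not Dia not p, u
4. p, u
5. Dia not p, v
6. p, v
7. not p, w
Accessibility: uRu, uRv, vRv, vRw, wRw
Complete open branch: countermodel on a T-frame, so not valid in T, nor in K (the same frame is also a K-frame).
S4-tableau for the negation not (Dia Dia not p implies Dia not p):
1. not (Dia Dia not p implies Dia not p), u
2. Dia Dia not p, u
3. not Dia not p, u
4. p, u
5. Dia not p, v
6. p, v
7. not p, w
8. p, w
Accessibility: uRu, uRv, uRw, vRv, vRw, wRw
Branch closes: p and not p both at w.
Every branch closes (one shown): valid in S4, hence also in S5 (every theorem of S4 is a theorem of S5).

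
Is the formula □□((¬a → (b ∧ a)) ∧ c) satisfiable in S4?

Satisfiable

1. □□((¬a → (b ∧ a)) ∧ c), w0
2. □((¬a → (b ∧ a)) ∧ c), w0
3. (¬a → (b ∧ a)) ∧ c, w0
4. ¬a → (b ∧ a), w0
5. c, w0
6. b ∧ a, w0
7. b, w0
8. a, w0
Accessibility: w0Rw0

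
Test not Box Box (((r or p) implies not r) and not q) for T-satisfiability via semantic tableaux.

Satisfiable (open branch found)

1. not Box Box (((r or p) implies not r) and not q), 0
2. not Box (((r or p) implies not r) and not q), 1
3. not (((r or p) implies not r) and not q), 2
4. q, 2
Accessibility: 0R0, 0R1, 1R1, 1R2, 2R2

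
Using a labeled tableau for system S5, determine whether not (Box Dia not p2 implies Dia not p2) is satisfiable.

Unsatisfiable

1. not (Box Dia not p2 implies Dia not p2), 0
2. Box Dia not p2, 0
3. not Dia not p2, 0
4. Dia not p2, 0
5. p2, 0
6. not p2, 1
7. Dia not p2, 1
8. p2, 1
Accessibility: 0R0, 0R1, 1R0, 1R1
Branch closes: p2 and not p2 both at 1.
(One branch shown.) All branches close.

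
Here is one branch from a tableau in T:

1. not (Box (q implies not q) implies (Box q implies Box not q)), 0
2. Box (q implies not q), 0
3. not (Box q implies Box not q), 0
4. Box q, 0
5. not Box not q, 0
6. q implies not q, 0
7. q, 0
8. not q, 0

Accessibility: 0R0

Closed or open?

Both q and not q appear at 0.

Yes, closed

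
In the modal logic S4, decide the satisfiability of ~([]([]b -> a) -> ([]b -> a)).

No, unsatisfiable

1. ~([]([]b -> a) -> ([]b -> a)), 0
2. []([]b -> a), 0
3. ~([]b -> a), 0
4. []b, 0
5. ~a, 0
6. []b -> a, 0
7. b, 0
8. ~[]b, 0
9. ~b, 1
10. []b -> a, 1
11. b, 1
Accessibility: 0R0, 0R1, 1R1
Branch closes: b and ~b both at 1.
All branches of the tableau close; one closing branch shown above.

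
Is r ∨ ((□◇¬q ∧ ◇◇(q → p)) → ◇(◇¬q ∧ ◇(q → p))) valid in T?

Yes, valid

Tableau for the negation ¬(r ∨ ((□◇¬q ∧ ◇◇(q → p)) → ◇(◇¬q ∧ ◇(q → p)))):
1. ¬(r ∨ ((□◇¬q ∧ ◇◇(q → p)) → ◇(◇¬q ∧ ◇(q → p)))), 0
2. ¬r, 0
3. ¬((□◇¬q ∧ ◇◇(q → p)) → ◇(◇¬q ∧ ◇(q → p))), 0
4. □◇¬q ∧ ◇◇(q → p), 0
5. ¬◇(◇¬q ∧ ◇(q → p)), 0
6. □◇¬q, 0
7. ◇◇(q → p), 0
8. ¬(◇¬q ∧ ◇(q → p)), 0
9. ◇¬q, 0
10. ¬◇(q → p), 0
11. ¬(q → p), 0
12. q, 0
13. ¬p, 0
14. ◇(q → p), 1
15. ¬(◇¬q ∧ ◇(q → p)), 1
16. ◇¬q, 1
17. ¬(q → p), 1
18. q, 1
19. ¬p, 1
20. ¬◇(q → p), 1
21. ¬q, 2
22. ¬(◇¬q ∧ ◇(q → p)), 2
23. ◇¬q, 2
24. ¬(q → p), 2
25. q, 2
26. ¬p, 2
Accessibility: 0R0, 0R1, 0R2, 1R1, 2R2
Branch closes: q and ¬q both at 2.
All branches of the negation close; one closing branch shown above.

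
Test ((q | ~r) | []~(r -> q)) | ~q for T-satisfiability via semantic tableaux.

Satisfiable

1. ((q | ~r) | []~(r -> q)) | ~q, w0
2. ~q, w0
Accessibility: w0Rw0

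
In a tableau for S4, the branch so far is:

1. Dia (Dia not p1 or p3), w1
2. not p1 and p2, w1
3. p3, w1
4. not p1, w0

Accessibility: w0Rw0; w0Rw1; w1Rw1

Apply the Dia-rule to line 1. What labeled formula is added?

a fresh world w2 with w1Rw2, and Dia not p1 or p3 at w2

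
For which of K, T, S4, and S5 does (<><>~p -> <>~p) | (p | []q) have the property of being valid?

T, S4, S5

K-tableau for the negation ~((<><>~p -> <>~p) | (p | []q)):
1. ~((<><>~p -> <>~p) | (p | []q)), u
2. ~(<><>~p -> <>~p), u
3. ~(p | []q), u
4. <><>~p, u
5. ~<>~p, u
6. ~p, u
7. ~[]q, u
8. <>~p, v
9. p, v
10. ~q, w
11. p, w
12. ~p, x
Accessibility: uRv, uRw, vRx
Complete open branch: countermodel on a K-frame, so not valid in K.
T-tableau for the negation ~((<><>~p -> <>~p) | (p | []q)):
1. ~((<><>~p -> <>~p) | (p | []q)), u
2. ~(<><>~p -> <>~p), u
3. ~(p | []q), u
4. <><>~p, u
5. ~<>~p, u
6. ~p, u
7. ~[]q, u
8. p, u
Accessibility: uRu
Branch closes: p and ~p both at u.
Every branch closes (one shown): valid in T, hence also in S4, S5 (every theorem of T is a theorem of S4 and S5).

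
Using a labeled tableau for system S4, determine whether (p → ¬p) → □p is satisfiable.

1. (p → ¬p) → □p, u
2. □p, u
3. p, u
Accessibility: uRu

Satisfiable (open branch found)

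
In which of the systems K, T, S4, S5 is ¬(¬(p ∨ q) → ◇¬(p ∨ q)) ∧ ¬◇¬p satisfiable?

K

K-tableau for the formula:
1. ¬(¬(p ∨ q) → ◇¬(p ∨ q)) ∧ ¬◇¬p, u
2. ¬(¬(p ∨ q) → ◇¬(p ∨ q)), u   [∧-rule on 1]
3. ¬◇¬p, u   [∧-rule on 1]
4. ¬(p ∨ q), u   [¬→-rule on 2]
5. ¬◇¬(p ∨ q), u   [¬→-rule on 2]
6. ¬p, u   [¬∨-rule on 4]
7. ¬q, u   [¬∨-rule on 4]
Complete open branch: satisfiable in K.
T-tableau for the formula:
1. ¬(¬(p ∨ q) → ◇¬(p ∨ q)) ∧ ¬◇¬p, u
2. ¬(¬(p ∨ q) → ◇¬(p ∨ q)), u   [∧-rule on 1]
3. ¬◇¬p, u   [∧-rule on 1]
4. ¬(p ∨ q), u   [¬→-rule on 2]
5. ¬◇¬(p ∨ q), u   [¬→-rule on 2]
6. ¬p, u   [¬∨-rule on 4]
7. ¬q, u   [¬∨-rule on 4]
8. p, u   [¬◇-rule on 3 via uRu]
Accessibility: uRu
Branch closes: p and ¬p both at u.
Every branch closes (one shown): unsatisfiable in T, hence also in S4, S5 (every S4/S5-frame is a T-frame).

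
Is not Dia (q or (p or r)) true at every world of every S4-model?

No, not valid

Tableau for the negation Dia (q or (p or r)):
1. Dia (q or (p or r)), u
2. q or (p or r), v
3. p or r, v
4. r, v
Accessibility: uRu, uRv, vRv
The negation has an open branch (countermodel exists).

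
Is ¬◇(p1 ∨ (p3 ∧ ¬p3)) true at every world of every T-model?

Not valid

Tableau for the negation ◇(p1 ∨ (p3 ∧ ¬p3)):
1. ◇(p1 ∨ (p3 ∧ ¬p3)), w0
2. p1 ∨ (p3 ∧ ¬p3), w1   [◇-rule on 1: fresh world w1, w0Rw1]
3. p1, w1   [∨-rule on 2 (branches; this branch)]
Accessibility: w0Rw0, w0Rw1, w1Rw1
The negation has an open branch (countermodel exists).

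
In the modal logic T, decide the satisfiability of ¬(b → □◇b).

1. ¬(b → □◇b), u
2. b, u
3. ¬□◇b, u
4. ¬◇b, v
5. ¬b, v
Accessibility: uRu, uRv, vRv

Satisfiable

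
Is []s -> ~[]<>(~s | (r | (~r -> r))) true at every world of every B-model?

Tableau for the negation ~([]s -> ~[]<>(~s | (r | (~r -> r)))):
1. ~([]s -> ~[]<>(~s | (r | (~r -> r)))), 0
2. []s, 0
3. []<>(~s | (r | (~r -> r))), 0
4. s, 0
5. <>(~s | (r | (~r -> r))), 0
6. ~s | (r | (~r -> r)), 1
7. s, 1
8. <>(~s | (r | (~r -> r))), 1
9. r | (~r -> r), 1
10. ~r -> r, 1
11. r, 1
12. ~s | (r | (~r -> r)), 2
13. r | (~r -> r), 2
14. ~r -> r, 2
15. r, 2
Accessibility: 0R0, 0R1, 1R0, 1R1, 1R2, 2R1, 2R2
The negation has an open branch (countermodel exists).

Not valid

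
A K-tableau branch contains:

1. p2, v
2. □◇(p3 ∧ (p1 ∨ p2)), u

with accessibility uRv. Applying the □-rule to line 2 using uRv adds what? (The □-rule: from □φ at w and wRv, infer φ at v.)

◇(p3 ∧ (p1 ∨ p2)), v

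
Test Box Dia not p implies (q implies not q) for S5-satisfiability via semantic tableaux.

1. Box Dia not p implies (q implies not q), 0
2. q implies not q, 0
3. not q, 0
Accessibility: 0R0

Yes, satisfiable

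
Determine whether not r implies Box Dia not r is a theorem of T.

Invalid (countermodel exists)

Tableau for the negation not (not r implies Box Dia not r):
1. not (not r implies Box Dia not r), u
2. not r, u
3. not Box Dia not r, u
4. not Dia not r, v
5. r, v
Accessibility: uRu, uRv, vRv
The negation has an open branch (countermodel exists).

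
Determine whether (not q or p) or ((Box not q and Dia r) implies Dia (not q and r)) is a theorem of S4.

Yes, valid

Tableau for the negation not ((not q or p) or ((Box not q and Dia r) implies Dia (not q and r))):
1. not ((not q or p) or ((Box not q and Dia r) implies Dia (not q and r))), u
2. not (not q or p), u   [neg-or-rule on 1]
3. not ((Box not q and Dia r) implies Dia (not q and r)), u   [neg-or-rule on 1]
4. q, u   [neg-or-rule on 2]
5. not p, u   [neg-or-rule on 2]
6. Box not q and Dia r, u   [neg-implies-rule on 3]
7. not Dia (not q and r), u   [neg-implies-rule on 3]
8. Box not q, u   [and-rule on 6]
9. Dia r, u   [and-rule on 6]
10. not (not q and r), u   [neg-Dia-rule on 7 via uRu]
11. not q, u   [Box-rule on 8 via uRu]
Accessibility: uRu
Branch closes: q and not q both at u.
Every branch of the negation's tableau closes; the branch above is one of them.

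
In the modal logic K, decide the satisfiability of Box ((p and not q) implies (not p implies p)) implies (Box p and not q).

1. Box ((p and not q) implies (not p implies p)) implies (Box p and not q), u
2. Box p and not q, u
3. Box p, u
4. not q, u

Yes, satisfiable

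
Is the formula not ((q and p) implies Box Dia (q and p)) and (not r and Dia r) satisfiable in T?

Satisfiable (open branch found)

1. not ((q and p) implies Box Dia (q and p)) and (not r and Dia r), 0
2. not ((q and p) implies Box Dia (q and p)), 0   [and-rule on 1]
3. not r and Dia r, 0   [and-rule on 1]
4. q and p, 0   [neg-implies-rule on 2]
5. not Box Dia (q and p), 0   [neg-implies-rule on 2]
6. not r, 0   [and-rule on 3]
7. Dia r, 0   [and-rule on 3]
8. q, 0   [and-rule on 4]
9. p, 0   [and-rule on 4]
10. not Dia (q and p), 1   [neg-Box-rule on 5: fresh world 1, 0R1]
11. not (q and p), 1   [neg-Dia-rule on 10 via 1R1]
12. not p, 1   [neg-and-rule on 11 (branches; this branch)]
13. r, 2   [Dia-rule on 7: fresh world 2, 0R2]
Accessibility: 0R0, 0R1, 0R2, 1R1, 2R2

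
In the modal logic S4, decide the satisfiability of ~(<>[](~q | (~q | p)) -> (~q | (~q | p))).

1. ~(<>[](~q | (~q | p)) -> (~q | (~q | p))), u
2. <>[](~q | (~q | p)), u
3. ~(~q | (~q | p)), u
4. q, u
5. ~(~q | p), u
6. ~p, u
7. [](~q | (~q | p)), v
8. ~q | (~q | p), v
9. ~q | p, v
10. p, v
Accessibility: uRu, uRv, vRv

Yes, satisfiable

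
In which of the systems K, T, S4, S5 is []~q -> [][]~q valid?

T-tableau for the negation ~([]~q -> [][]~q):
1. ~([]~q -> [][]~q), u
2. []~q, u   [~->-rule on 1]
3. ~[][]~q, u   [~->-rule on 1]
4. ~q, u   [[]-rule on 2 via uRu]
5. ~[]~q, v   [~[]-rule on 3: fresh world v, uRv]
6. ~q, v   [[]-rule on 2 via uRv]
7. q, w   [~[]-rule on 5: fresh world w, vRw]
Accessibility: uRu, uRv, vRv, vRw, wRw
Complete open branch: countermodel on a T-frame, so not valid in T, nor in K (the same frame is also a K-frame).
S4-tableau for the negation ~([]~q -> [][]~q):
1. ~([]~q -> [][]~q), u
2. []~q, u   [~->-rule on 1]
3. ~[][]~q, u   [~->-rule on 1]
4. ~q, u   [[]-rule on 2 via uRu]
5. ~[]~q, v   [~[]-rule on 3: fresh world v, uRv]
6. ~q, v   [[]-rule on 2 via uRv]
7. q, w   [~[]-rule on 5: fresh world w, vRw]
8. ~q, w   [[]-rule on 2 via uRw]
Accessibility: uRu, uRv, uRw, vRv, vRw, wRw
Branch closes: q and ~q both at w.
Every branch closes (one shown): valid in S4, hence also in S5 (every theorem of S4 is a theorem of S5).

S4, S5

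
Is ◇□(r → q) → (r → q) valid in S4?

Tableau for the negation ¬(◇□(r → q) → (r → q)):
1. ¬(◇□(r → q) → (r → q)), u
2. ◇□(r → q), u
3. ¬(r → q), u
4. r, u
5. ¬q, u
6. □(r → q), v
7. r → q, v
8. q, v
Accessibility: uRu, uRv, vRv
The negation has an open branch (countermodel exists).

Invalid (countermodel exists)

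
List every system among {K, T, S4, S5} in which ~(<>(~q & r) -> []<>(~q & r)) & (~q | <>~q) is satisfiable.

S4-tableau for the formula:
1. ~(<>(~q & r) -> []<>(~q & r)) & (~q | <>~q), u
2. ~(<>(~q & r) -> []<>(~q & r)), u
3. ~q | <>~q, u
4. <>(~q & r), u
5. ~[]<>(~q & r), u
6. <>~q, u
7. ~q & r, v
8. ~q, v
9. r, v
10. ~<>(~q & r), w
11. ~(~q & r), w
12. ~r, w
13. ~q, x
Accessibility: uRu, uRv, uRw, uRx, vRv, wRw, xRx
Complete open branch: satisfiable in S4, hence also in K, T (this S4-model is also a K-model and a T-model).
S5-tableau for the formula:
1. ~(<>(~q & r) -> []<>(~q & r)) & (~q | <>~q), u
2. ~(<>(~q & r) -> []<>(~q & r)), u
3. ~q | <>~q, u
4. <>(~q & r), u
5. ~[]<>(~q & r), u
6. <>~q, u
7. ~q & r, v
8. ~q, v
9. r, v
10. ~<>(~q & r), w
11. ~(~q & r), u
12. ~(~q & r), v
13. ~(~q & r), w
14. ~r, u
15. ~r, v
Accessibility: uRu, uRv, uRw, vRu, vRv, vRw, wRu, wRv, wRw
Branch closes: r and ~r both at v.
Every branch closes (one shown): unsatisfiable in S5.

K, T, S4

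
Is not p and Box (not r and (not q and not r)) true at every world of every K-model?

Invalid (countermodel exists)

Tableau for the negation not (not p and Box (not r and (not q and not r))):
1. not (not p and Box (not r and (not q and not r))), w0
2. not Box (not r and (not q and not r)), w0
3. not (not r and (not q and not r)), w1
4. not (not q and not r), w1
5. r, w1
Accessibility: w0Rw1
The negation has an open branch (countermodel exists).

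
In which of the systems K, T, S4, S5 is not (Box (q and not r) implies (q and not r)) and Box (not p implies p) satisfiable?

K

K-tableau for the formula:
1. not (Box (q and not r) implies (q and not r)) and Box (not p implies p), w0
2. not (Box (q and not r) implies (q and not r)), w0   [and-rule on 1]
3. Box (not p implies p), w0   [and-rule on 1]
4. Box (q and not r), w0   [neg-implies-rule on 2]
5. not (q and not r), w0   [neg-implies-rule on 2]
6. r, w0   [neg-and-rule on 5 (branches; this branch)]
Complete open branch: satisfiable in K.
T-tableau for the formula:
1. not (Box (q and not r) implies (q and not r)) and Box (not p implies p), w0
2. not (Box (q and not r) implies (q and not r)), w0   [and-rule on 1]
3. Box (not p implies p), w0   [and-rule on 1]
4. Box (q and not r), w0   [neg-implies-rule on 2]
5. not (q and not r), w0   [neg-implies-rule on 2]
6. not p implies p, w0   [Box-rule on 3 via w0Rw0]
7. q and not r, w0   [Box-rule on 4 via w0Rw0]
8. q, w0   [and-rule on 7]
9. not r, w0   [and-rule on 7]
10. r, w0   [neg-and-rule on 5 (branches; this branch)]
Accessibility: w0Rw0
Branch closes: r and not r both at w0.
Every branch closes (one shown): unsatisfiable in T, hence also in S4, S5 (every S4/S5-frame is a T-frame).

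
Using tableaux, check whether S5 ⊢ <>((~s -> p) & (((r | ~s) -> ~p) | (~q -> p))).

Not valid

Tableau for the negation ~<>((~s -> p) & (((r | ~s) -> ~p) | (~q -> p))):
1. ~<>((~s -> p) & (((r | ~s) -> ~p) | (~q -> p))), 0
2. ~((~s -> p) & (((r | ~s) -> ~p) | (~q -> p))), 0
3. ~(~s -> p), 0
4. ~s, 0
5. ~p, 0
Accessibility: 0R0
The negation has an open branch (countermodel exists).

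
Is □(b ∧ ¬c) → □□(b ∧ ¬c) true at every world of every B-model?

Tableau for the negation ¬(□(b ∧ ¬c) → □□(b ∧ ¬c)):
1. ¬(□(b ∧ ¬c) → □□(b ∧ ¬c)), w0
2. □(b ∧ ¬c), w0
3. ¬□□(b ∧ ¬c), w0
4. b ∧ ¬c, w0
5. b, w0
6. ¬c, w0
7. ¬□(b ∧ ¬c), w1
8. b ∧ ¬c, w1
9. b, w1
10. ¬c, w1
11. ¬(b ∧ ¬c), w2
12. c, w2
Accessibility: w0Rw0, w0Rw1, w1Rw0, w1Rw1, w1Rw2, w2Rw1, w2Rw2
The negation has an open branch (countermodel exists).

No, not valid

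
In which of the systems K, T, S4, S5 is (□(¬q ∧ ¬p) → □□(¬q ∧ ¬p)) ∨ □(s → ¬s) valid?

S4-tableau for the negation ¬((□(¬q ∧ ¬p) → □□(¬q ∧ ¬p)) ∨ □(s → ¬s)):
1. ¬((□(¬q ∧ ¬p) → □□(¬q ∧ ¬p)) ∨ □(s → ¬s)), w0
2. ¬(□(¬q ∧ ¬p) → □□(¬q ∧ ¬p)), w0   [¬∨-rule on 1]
3. ¬□(s → ¬s), w0   [¬∨-rule on 1]
4. □(¬q ∧ ¬p), w0   [¬→-rule on 2]
5. ¬□□(¬q ∧ ¬p), w0   [¬→-rule on 2]
6. ¬q ∧ ¬p, w0   [□-rule on 4 via w0Rw0]
7. ¬q, w0   [∧-rule on 6]
8. ¬p, w0   [∧-rule on 6]
9. ¬(s → ¬s), w1   [¬□-rule on 3: fresh world w1, w0Rw1]
10. s, w1   [¬→-rule on 9]
11. ¬q ∧ ¬p, w1   [□-rule on 4 via w0Rw1]
12. ¬q, w1   [∧-rule on 11]
13. ¬p, w1   [∧-rule on 11]
14. ¬□(¬q ∧ ¬p), w2   [¬□-rule on 5: fresh world w2, w0Rw2]
15. ¬q ∧ ¬p, w2   [□-rule on 4 via w0Rw2]
16. ¬q, w2   [∧-rule on 15]
17. ¬p, w2   [∧-rule on 15]
18. ¬(¬q ∧ ¬p), w3   [¬□-rule on 14: fresh world w3, w2Rw3]
19. ¬q ∧ ¬p, w3   [□-rule on 4 via w0Rw3]
20. ¬q, w3   [∧-rule on 19]
21. ¬p, w3   [∧-rule on 19]
22. p, w3   [¬∧-rule on 18 (branches; this branch)]
Accessibility: w0Rw0, w0Rw1, w0Rw2, w0Rw3, w1Rw1, w2Rw2, w2Rw3, w3Rw3
Branch closes: p and ¬p both at w3.
Every branch closes (one shown): valid in S4, hence also in S5 (every theorem of S4 is a theorem of S5).
T-tableau for the negation ¬((□(¬q ∧ ¬p) → □□(¬q ∧ ¬p)) ∨ □(s → ¬s)):
1. ¬((□(¬q ∧ ¬p) → □□(¬q ∧ ¬p)) ∨ □(s → ¬s)), w0
2. ¬(□(¬q ∧ ¬p) → □□(¬q ∧ ¬p)), w0   [¬∨-rule on 1]
3. ¬□(s → ¬s), w0   [¬∨-rule on 1]
4. □(¬q ∧ ¬p), w0   [¬→-rule on 2]
5. ¬□□(¬q ∧ ¬p), w0   [¬→-rule on 2]
6. ¬q ∧ ¬p, w0   [□-rule on 4 via w0Rw0]
7. ¬q, w0   [∧-rule on 6]
8. ¬p, w0   [∧-rule on 6]
9. ¬(s → ¬s), w1   [¬□-rule on 3: fresh world w1, w0Rw1]
10. s, w1   [¬→-rule on 9]
11. ¬q ∧ ¬p, w1   [□-rule on 4 via w0Rw1]
12. ¬q, w1   [∧-rule on 11]
13. ¬p, w1   [∧-rule on 11]
14. ¬□(¬q ∧ ¬p), w2   [¬□-rule on 5: fresh world w2, w0Rw2]
15. ¬q ∧ ¬p, w2   [□-rule on 4 via w0Rw2]
16. ¬q, w2   [∧-rule on 15]
17. ¬p, w2   [∧-rule on 15]
18. ¬(¬q ∧ ¬p), w3   [¬□-rule on 14: fresh world w3, w2Rw3]
19. p, w3   [¬∧-rule on 18 (branches; this branch)]
Accessibility: w0Rw0, w0Rw1, w0Rw2, w1Rw1, w2Rw2, w2Rw3, w3Rw3
Complete open branch: countermodel on a T-frame, so not valid in T, nor in K (the same frame is also a K-frame).

S4, S5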